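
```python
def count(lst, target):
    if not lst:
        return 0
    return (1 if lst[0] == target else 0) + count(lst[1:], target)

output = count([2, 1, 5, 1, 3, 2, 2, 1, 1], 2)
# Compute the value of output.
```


count([2, 1, 5, 1, 3, 2, 2, 1, 1], 2)
lst[0]=2 == 2: 1 + count([1, 5, 1, 3, 2, 2, 1, 1], 2)
lst[0]=1 != 2: 0 + count([5, 1, 3, 2, 2, 1, 1], 2)
lst[0]=5 != 2: 0 + count([1, 3, 2, 2, 1, 1], 2)
lst[0]=1 != 2: 0 + count([3, 2, 2, 1, 1], 2)
lst[0]=3 != 2: 0 + count([2, 2, 1, 1], 2)
lst[0]=2 == 2: 1 + count([2, 1, 1], 2)
lst[0]=2 == 2: 1 + count([1, 1], 2)
lst[0]=1 != 2: 0 + count([1], 2)
lst[0]=1 != 2: 0 + count([], 2)
= 3


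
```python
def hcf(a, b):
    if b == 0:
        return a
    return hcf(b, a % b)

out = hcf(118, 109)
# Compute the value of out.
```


hcf(118, 109)
= hcf(109, 118 % 109) = hcf(109, 9)
= hcf(9, 109 % 9) = hcf(9, 1)
= hcf(1, 9 % 1) = hcf(1, 0)
b == 0, return a = 1


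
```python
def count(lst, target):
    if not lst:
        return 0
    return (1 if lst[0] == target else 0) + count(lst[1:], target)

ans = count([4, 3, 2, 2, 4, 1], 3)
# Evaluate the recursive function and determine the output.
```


count([4, 3, 2, 2, 4, 1], 3)
lst[0]=4 != 3: 0 + count([3, 2, 2, 4, 1], 3)
lst[0]=3 == 3: 1 + count([2, 2, 4, 1], 3)
lst[0]=2 != 3: 0 + count([2, 4, 1], 3)
lst[0]=2 != 3: 0 + count([4, 1], 3)
lst[0]=4 != 3: 0 + count([1], 3)
lst[0]=1 != 3: 0 + count([], 3)
= 1


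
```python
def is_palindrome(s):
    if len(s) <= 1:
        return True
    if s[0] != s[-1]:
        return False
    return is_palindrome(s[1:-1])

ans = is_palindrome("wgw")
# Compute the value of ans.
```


is_palindrome("wgw")
"wgw": s[0]='w' == s[-1]='w' -> is_palindrome("g")
"g": len <= 1 -> True
= True


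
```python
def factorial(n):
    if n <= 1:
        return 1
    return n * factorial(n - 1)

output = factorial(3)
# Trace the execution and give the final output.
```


factorial(3)
= 3 * factorial(2)
= 3 * 2 * factorial(1)
= 3 * 2 * 1
= 6


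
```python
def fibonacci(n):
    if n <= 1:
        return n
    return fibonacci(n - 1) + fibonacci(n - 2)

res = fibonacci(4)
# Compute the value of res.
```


fibonacci(4)
= fibonacci(3) + fibonacci(2)
= (fibonacci(2) + fibonacci(1)) + fibonacci(2)
Computing bottom-up: fibonacci(0)=0, fibonacci(1)=1, fibonacci(2)=1, fibonacci(3)=2, fibonacci(4)=3
= 3


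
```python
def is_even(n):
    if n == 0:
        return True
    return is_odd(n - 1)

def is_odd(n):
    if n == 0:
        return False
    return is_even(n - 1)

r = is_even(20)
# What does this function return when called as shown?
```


is_even(20)
= is_odd(19)
= is_even(18)
= is_odd(17)
= is_even(16)
= is_odd(15)
= is_even(14)
= is_odd(13)
= is_even(12)
= is_odd(11)
= is_even(10)
= is_odd(9)
= is_even(8)
= is_odd(7)
= is_even(6)
= is_odd(5)
= is_even(4)
= is_odd(3)
= is_even(2)
= is_odd(1)
= is_even(0)
n == 0: return True
= True


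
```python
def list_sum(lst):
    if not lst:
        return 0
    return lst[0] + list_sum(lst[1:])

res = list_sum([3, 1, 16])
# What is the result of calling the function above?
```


list_sum([3, 1, 16])
= 3 + list_sum([1, 16])
= 3 + 1 + list_sum([16])
= 3 + 1 + 16 + list_sum([])
= 3 + 1 + 16 + 0
= 20


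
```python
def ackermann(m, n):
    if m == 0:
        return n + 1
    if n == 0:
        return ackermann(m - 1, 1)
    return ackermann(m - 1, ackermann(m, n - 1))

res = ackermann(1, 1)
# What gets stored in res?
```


ackermann(1, 1)
= ackermann(0, ackermann(1, 0))
First compute ackermann(1, 0) = 2
= ackermann(0, 2)
= 3


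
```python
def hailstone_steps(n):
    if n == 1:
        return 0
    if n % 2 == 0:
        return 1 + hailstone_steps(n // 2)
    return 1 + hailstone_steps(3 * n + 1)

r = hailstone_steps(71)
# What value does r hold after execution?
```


hailstone_steps(71)
71 is odd -> 3*71+1 = 214 -> hailstone_steps(214)
214 is even -> hailstone_steps(107)
107 is odd -> 3*107+1 = 322 -> hailstone_steps(322)
322 is even -> hailstone_steps(161)
161 is odd -> 3*161+1 = 484 -> hailstone_steps(484)
484 is even -> hailstone_steps(242)
242 is even -> hailstone_steps(121)
121 is odd -> 3*121+1 = 364 -> hailstone_steps(364)
364 is even -> hailstone_steps(182)
182 is even -> hailstone_steps(91)
91 is odd -> 3*91+1 = 274 -> hailstone_steps(274)
274 is even -> hailstone_steps(137)
137 is odd -> 3*137+1 = 412 -> hailstone_steps(412)
412 is even -> hailstone_steps(206)
206 is even -> hailstone_steps(103)
103 is odd -> 3*103+1 = 310 -> hailstone_steps(310)
310 is even -> hailstone_steps(155)
155 is odd -> 3*155+1 = 466 -> hailstone_steps(466)
466 is even -> hailstone_steps(233)
233 is odd -> 3*233+1 = 700 -> hailstone_steps(700)
700 is even -> hailstone_steps(350)
350 is even -> hailstone_steps(175)
175 is odd -> 3*175+1 = 526 -> hailstone_steps(526)
526 is even -> hailstone_steps(263)
263 is odd -> 3*263+1 = 790 -> hailstone_steps(790)
790 is even -> hailstone_steps(395)
395 is odd -> 3*395+1 = 1186 -> hailstone_steps(1186)
1186 is even -> hailstone_steps(593)
593 is odd -> 3*593+1 = 1780 -> hailstone_steps(1780)
1780 is even -> hailstone_steps(890)
890 is even -> hailstone_steps(445)
445 is odd -> 3*445+1 = 1336 -> hailstone_steps(1336)
1336 is even -> hailstone_steps(668)
668 is even -> hailstone_steps(334)
334 is even -> hailstone_steps(167)
167 is odd -> 3*167+1 = 502 -> hailstone_steps(502)
502 is even -> hailstone_steps(251)
251 is odd -> 3*251+1 = 754 -> hailstone_steps(754)
754 is even -> hailstone_steps(377)
377 is odd -> 3*377+1 = 1132 -> hailstone_steps(1132)
1132 is even -> hailstone_steps(566)
566 is even -> hailstone_steps(283)
283 is odd -> 3*283+1 = 850 -> hailstone_steps(850)
850 is even -> hailstone_steps(425)
425 is odd -> 3*425+1 = 1276 -> hailstone_steps(1276)
1276 is even -> hailstone_steps(638)
638 is even -> hailstone_steps(319)
319 is odd -> 3*319+1 = 958 -> hailstone_steps(958)
958 is even -> hailstone_steps(479)
479 is odd -> 3*479+1 = 1438 -> hailstone_steps(1438)
1438 is even -> hailstone_steps(719)
719 is odd -> 3*719+1 = 2158 -> hailstone_steps(2158)
2158 is even -> hailstone_steps(1079)
1079 is odd -> 3*1079+1 = 3238 -> hailstone_steps(3238)
3238 is even -> hailstone_steps(1619)
1619 is odd -> 3*1619+1 = 4858 -> hailstone_steps(4858)
4858 is even -> hailstone_steps(2429)
2429 is odd -> 3*2429+1 = 7288 -> hailstone_steps(7288)
7288 is even -> hailstone_steps(3644)
3644 is even -> hailstone_steps(1822)
1822 is even -> hailstone_steps(911)
911 is odd -> 3*911+1 = 2734 -> hailstone_steps(2734)
2734 is even -> hailstone_steps(1367)
1367 is odd -> 3*1367+1 = 4102 -> hailstone_steps(4102)
4102 is even -> hailstone_steps(2051)
2051 is odd -> 3*2051+1 = 6154 -> hailstone_steps(6154)
6154 is even -> hailstone_steps(3077)
3077 is odd -> 3*3077+1 = 9232 -> hailstone_steps(9232)
9232 is even -> hailstone_steps(4616)
4616 is even -> hailstone_steps(2308)
2308 is even -> hailstone_steps(1154)
1154 is even -> hailstone_steps(577)
577 is odd -> 3*577+1 = 1732 -> hailstone_steps(1732)
1732 is even -> hailstone_steps(866)
866 is even -> hailstone_steps(433)
433 is odd -> 3*433+1 = 1300 -> hailstone_steps(1300)
1300 is even -> hailstone_steps(650)
650 is even -> hailstone_steps(325)
325 is odd -> 3*325+1 = 976 -> hailstone_steps(976)
976 is even -> hailstone_steps(488)
488 is even -> hailstone_steps(244)
244 is even -> hailstone_steps(122)
122 is even -> hailstone_steps(61)
61 is odd -> 3*61+1 = 184 -> hailstone_steps(184)
184 is even -> hailstone_steps(92)
92 is even -> hailstone_steps(46)
46 is even -> hailstone_steps(23)
23 is odd -> 3*23+1 = 70 -> hailstone_steps(70)
70 is even -> hailstone_steps(35)
35 is odd -> 3*35+1 = 106 -> hailstone_steps(106)
106 is even -> hailstone_steps(53)
53 is odd -> 3*53+1 = 160 -> hailstone_steps(160)
160 is even -> hailstone_steps(80)
80 is even -> hailstone_steps(40)
40 is even -> hailstone_steps(20)
20 is even -> hailstone_steps(10)
10 is even -> hailstone_steps(5)
5 is odd -> 3*5+1 = 16 -> hailstone_steps(16)
16 is even -> hailstone_steps(8)
8 is even -> hailstone_steps(4)
4 is even -> hailstone_steps(2)
2 is even -> hailstone_steps(1)
Reached 1 after 102 steps
= 102


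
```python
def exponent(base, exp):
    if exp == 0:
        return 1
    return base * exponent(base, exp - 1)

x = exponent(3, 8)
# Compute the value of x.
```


exponent(3, 8)
= 3 * exponent(3, 7)
= 3 * 3 * exponent(3, 6)
= 3 * 3 * 3 * exponent(3, 5)
= 3 * 3 * 3 * 3 * exponent(3, 4)
= 3 * 3 * 3 * 3 * 3 * exponent(3, 3)
= 3 * 3 * 3 * 3 * 3 * 3 * exponent(3, 2)
= 3 * 3 * 3 * 3 * 3 * 3 * 3 * exponent(3, 1)
= 3 * 3 * 3 * 3 * 3 * 3 * 3 * 3 * exponent(3, 0)
= 3 * 3 * 3 * 3 * 3 * 3 * 3 * 3 * 1
= 6561


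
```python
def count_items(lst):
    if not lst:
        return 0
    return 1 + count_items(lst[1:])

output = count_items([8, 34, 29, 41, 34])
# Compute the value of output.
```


count_items([8, 34, 29, 41, 34])
= 1 + count_items([34, 29, 41, 34])
= 1 + 1 + count_items([29, 41, 34])
= 1 + 1 + 1 + count_items([41, 34])
= 1 + 1 + 1 + 1 + count_items([34])
= 1 + 1 + 1 + 1 + 1 + count_items([])
= 1 + 1 + 1 + 1 + 1 + 0
= 5


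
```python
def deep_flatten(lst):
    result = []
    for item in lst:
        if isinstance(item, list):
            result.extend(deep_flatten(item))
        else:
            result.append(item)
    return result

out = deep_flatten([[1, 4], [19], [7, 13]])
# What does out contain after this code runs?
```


deep_flatten([[1, 4], [19], [7, 13]])
Processing each element:
  [1, 4] is a list -> deep_flatten recursively -> [1, 4]
  [19] is a list -> deep_flatten recursively -> [19]
  [7, 13] is a list -> deep_flatten recursively -> [7, 13]
= [1, 4, 19, 7, 13]


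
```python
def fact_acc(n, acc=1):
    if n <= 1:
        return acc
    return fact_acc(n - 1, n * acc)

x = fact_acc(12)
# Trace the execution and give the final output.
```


fact_acc(12, 1)
= fact_acc(11, 12 * 1) = fact_acc(11, 12)
= fact_acc(10, 11 * 12) = fact_acc(10, 132)
= fact_acc(9, 10 * 132) = fact_acc(9, 1320)
= fact_acc(8, 9 * 1320) = fact_acc(8, 11880)
= fact_acc(7, 8 * 11880) = fact_acc(7, 95040)
= fact_acc(6, 7 * 95040) = fact_acc(6, 665280)
= fact_acc(5, 6 * 665280) = fact_acc(5, 3991680)
= fact_acc(4, 5 * 3991680) = fact_acc(4, 19958400)
= fact_acc(3, 4 * 19958400) = fact_acc(3, 79833600)
= fact_acc(2, 3 * 79833600) = fact_acc(2, 239500800)
= fact_acc(1, 2 * 239500800) = fact_acc(1, 479001600)
n <= 1, return acc = 479001600


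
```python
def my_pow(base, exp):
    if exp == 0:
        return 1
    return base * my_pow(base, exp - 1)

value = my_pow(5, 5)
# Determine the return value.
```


my_pow(5, 5)
= 5 * my_pow(5, 4)
= 5 * 5 * my_pow(5, 3)
= 5 * 5 * 5 * my_pow(5, 2)
= 5 * 5 * 5 * 5 * my_pow(5, 1)
= 5 * 5 * 5 * 5 * 5 * my_pow(5, 0)
= 5 * 5 * 5 * 5 * 5 * 1
= 3125


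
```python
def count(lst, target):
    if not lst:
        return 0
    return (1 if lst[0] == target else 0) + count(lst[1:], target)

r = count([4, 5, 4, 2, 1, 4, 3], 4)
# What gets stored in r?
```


count([4, 5, 4, 2, 1, 4, 3], 4)
lst[0]=4 == 4: 1 + count([5, 4, 2, 1, 4, 3], 4)
lst[0]=5 != 4: 0 + count([4, 2, 1, 4, 3], 4)
lst[0]=4 == 4: 1 + count([2, 1, 4, 3], 4)
lst[0]=2 != 4: 0 + count([1, 4, 3], 4)
lst[0]=1 != 4: 0 + count([4, 3], 4)
lst[0]=4 == 4: 1 + count([3], 4)
lst[0]=3 != 4: 0 + count([], 4)
= 3


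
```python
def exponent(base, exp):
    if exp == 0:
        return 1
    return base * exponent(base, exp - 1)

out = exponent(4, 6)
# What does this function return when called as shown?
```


exponent(4, 6)
= 4 * exponent(4, 5)
= 4 * 4 * exponent(4, 4)
= 4 * 4 * 4 * exponent(4, 3)
= 4 * 4 * 4 * 4 * exponent(4, 2)
= 4 * 4 * 4 * 4 * 4 * exponent(4, 1)
= 4 * 4 * 4 * 4 * 4 * 4 * exponent(4, 0)
= 4 * 4 * 4 * 4 * 4 * 4 * 1
= 4096


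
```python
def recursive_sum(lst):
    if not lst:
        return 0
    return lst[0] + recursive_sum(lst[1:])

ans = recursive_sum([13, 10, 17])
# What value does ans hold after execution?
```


recursive_sum([13, 10, 17])
= 13 + recursive_sum([10, 17])
= 13 + 10 + recursive_sum([17])
= 13 + 10 + 17 + recursive_sum([])
= 13 + 10 + 17 + 0
= 40


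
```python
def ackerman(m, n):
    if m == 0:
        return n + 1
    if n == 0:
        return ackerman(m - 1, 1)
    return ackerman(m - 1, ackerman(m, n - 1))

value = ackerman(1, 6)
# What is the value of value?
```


ackerman(1, 6)
= ackerman(0, ackerman(1, 5))
First compute ackerman(1, 5) = 7
= ackerman(0, 7)
= 8


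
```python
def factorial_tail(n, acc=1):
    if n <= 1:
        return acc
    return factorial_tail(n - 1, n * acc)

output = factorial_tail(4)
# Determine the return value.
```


factorial_tail(4, 1)
= factorial_tail(3, 4 * 1) = factorial_tail(3, 4)
= factorial_tail(2, 3 * 4) = factorial_tail(2, 12)
= factorial_tail(1, 2 * 12) = factorial_tail(1, 24)
n <= 1, return acc = 24


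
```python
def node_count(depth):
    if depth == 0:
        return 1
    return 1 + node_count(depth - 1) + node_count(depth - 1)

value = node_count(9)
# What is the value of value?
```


node_count(9)
= 1 + node_count(8) + node_count(8)
= 1 + 2 * node_count(8)
node_count(k) = 2^(k+1) - 1
node_count(0) = 1
node_count(1) = 3
node_count(2) = 7
node_count(3) = 15
node_count(4) = 31
node_count(9) = 2^10 - 1 = 1023


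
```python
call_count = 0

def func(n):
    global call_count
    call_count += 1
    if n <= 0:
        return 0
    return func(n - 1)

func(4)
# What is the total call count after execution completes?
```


func(4) calls func(3) calls ... calls func(0)
Total calls: 4 + 1 (for base case) = 5


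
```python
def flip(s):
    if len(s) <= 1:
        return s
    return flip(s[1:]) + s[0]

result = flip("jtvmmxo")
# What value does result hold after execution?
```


flip("jtvmmxo")
= flip("tvmmxo") + "j"
= flip("vmmxo") + "t" + "j"
= flip("mmxo") + "v" + "t" + "j"
= flip("mxo") + "m" + "v" + "t" + "j"
= flip("xo") + "m" + "m" + "v" + "t" + "j"
= flip("o") + "x" + "m" + "m" + "v" + "t" + "j"
= "o" + "x" + "m" + "m" + "v" + "t" + "j"
= "oxmmvtj"


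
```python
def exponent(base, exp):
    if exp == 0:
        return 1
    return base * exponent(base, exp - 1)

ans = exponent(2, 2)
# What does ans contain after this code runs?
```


exponent(2, 2)
= 2 * exponent(2, 1)
= 2 * 2 * exponent(2, 0)
= 2 * 2 * 1
= 4


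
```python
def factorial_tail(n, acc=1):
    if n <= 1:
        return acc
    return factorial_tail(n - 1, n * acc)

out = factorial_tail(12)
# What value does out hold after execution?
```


factorial_tail(12, 1)
= factorial_tail(11, 12 * 1) = factorial_tail(11, 12)
= factorial_tail(10, 11 * 12) = factorial_tail(10, 132)
= factorial_tail(9, 10 * 132) = factorial_tail(9, 1320)
= factorial_tail(8, 9 * 1320) = factorial_tail(8, 11880)
= factorial_tail(7, 8 * 11880) = factorial_tail(7, 95040)
= factorial_tail(6, 7 * 95040) = factorial_tail(6, 665280)
= factorial_tail(5, 6 * 665280) = factorial_tail(5, 3991680)
= factorial_tail(4, 5 * 3991680) = factorial_tail(4, 19958400)
= factorial_tail(3, 4 * 19958400) = factorial_tail(3, 79833600)
= factorial_tail(2, 3 * 79833600) = factorial_tail(2, 239500800)
= factorial_tail(1, 2 * 239500800) = factorial_tail(1, 479001600)
n <= 1, return acc = 479001600


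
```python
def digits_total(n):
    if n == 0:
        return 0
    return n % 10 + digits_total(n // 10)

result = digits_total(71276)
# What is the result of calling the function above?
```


digits_total(71276)
= 6 + digits_total(7127)
= 6 + 7 + digits_total(712)
= 6 + 7 + 2 + digits_total(71)
= 6 + 7 + 2 + 1 + digits_total(7)
= 6 + 7 + 2 + 1 + 7 + digits_total(0)
= 6 + 7 + 2 + 1 + 7 + 0
= 23


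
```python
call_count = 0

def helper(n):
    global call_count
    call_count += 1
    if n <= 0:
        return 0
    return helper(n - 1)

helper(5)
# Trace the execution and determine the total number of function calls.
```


helper(5) calls helper(4) calls ... calls helper(0)
Total calls: 5 + 1 (for base case) = 6


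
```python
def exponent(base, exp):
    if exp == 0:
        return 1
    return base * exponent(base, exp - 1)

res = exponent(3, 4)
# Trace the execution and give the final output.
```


exponent(3, 4)
= 3 * exponent(3, 3)
= 3 * 3 * exponent(3, 2)
= 3 * 3 * 3 * exponent(3, 1)
= 3 * 3 * 3 * 3 * exponent(3, 0)
= 3 * 3 * 3 * 3 * 1
= 81


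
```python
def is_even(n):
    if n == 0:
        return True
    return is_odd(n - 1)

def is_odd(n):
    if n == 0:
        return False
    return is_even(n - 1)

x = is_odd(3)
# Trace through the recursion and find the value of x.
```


is_odd(3)
= is_even(2)
= is_odd(1)
= is_even(0)
n == 0: return True
= True


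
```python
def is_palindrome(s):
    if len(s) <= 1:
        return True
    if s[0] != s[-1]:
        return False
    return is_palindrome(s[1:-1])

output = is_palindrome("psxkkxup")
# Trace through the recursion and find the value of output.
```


is_palindrome("psxkkxup")
"psxkkxup": s[0]='p' == s[-1]='p' -> is_palindrome("sxkkxu")
"sxkkxu": s[0]='s' != s[-1]='u' -> False
= False


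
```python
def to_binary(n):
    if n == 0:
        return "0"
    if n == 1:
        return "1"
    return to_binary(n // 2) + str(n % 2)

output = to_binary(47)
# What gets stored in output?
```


to_binary(47)
= to_binary(23) + "1"
= to_binary(11) + "1" + "1"
= to_binary(5) + "1" + "1" + "1"
= to_binary(2) + "1" + "1" + "1" + "1"
= to_binary(1) + "0" + "1" + "1" + "1" + "1"
= "1" + "0" + "1" + "1" + "1" + "1"
= "101111"


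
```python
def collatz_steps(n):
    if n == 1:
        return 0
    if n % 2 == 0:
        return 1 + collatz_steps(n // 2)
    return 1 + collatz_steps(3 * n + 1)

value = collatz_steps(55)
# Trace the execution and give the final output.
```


collatz_steps(55)
55 is odd -> 3*55+1 = 166 -> collatz_steps(166)
166 is even -> collatz_steps(83)
83 is odd -> 3*83+1 = 250 -> collatz_steps(250)
250 is even -> collatz_steps(125)
125 is odd -> 3*125+1 = 376 -> collatz_steps(376)
376 is even -> collatz_steps(188)
188 is even -> collatz_steps(94)
94 is even -> collatz_steps(47)
47 is odd -> 3*47+1 = 142 -> collatz_steps(142)
142 is even -> collatz_steps(71)
71 is odd -> 3*71+1 = 214 -> collatz_steps(214)
214 is even -> collatz_steps(107)
107 is odd -> 3*107+1 = 322 -> collatz_steps(322)
322 is even -> collatz_steps(161)
161 is odd -> 3*161+1 = 484 -> collatz_steps(484)
484 is even -> collatz_steps(242)
242 is even -> collatz_steps(121)
121 is odd -> 3*121+1 = 364 -> collatz_steps(364)
364 is even -> collatz_steps(182)
182 is even -> collatz_steps(91)
91 is odd -> 3*91+1 = 274 -> collatz_steps(274)
274 is even -> collatz_steps(137)
137 is odd -> 3*137+1 = 412 -> collatz_steps(412)
412 is even -> collatz_steps(206)
206 is even -> collatz_steps(103)
103 is odd -> 3*103+1 = 310 -> collatz_steps(310)
310 is even -> collatz_steps(155)
155 is odd -> 3*155+1 = 466 -> collatz_steps(466)
466 is even -> collatz_steps(233)
233 is odd -> 3*233+1 = 700 -> collatz_steps(700)
700 is even -> collatz_steps(350)
350 is even -> collatz_steps(175)
175 is odd -> 3*175+1 = 526 -> collatz_steps(526)
526 is even -> collatz_steps(263)
263 is odd -> 3*263+1 = 790 -> collatz_steps(790)
790 is even -> collatz_steps(395)
395 is odd -> 3*395+1 = 1186 -> collatz_steps(1186)
1186 is even -> collatz_steps(593)
593 is odd -> 3*593+1 = 1780 -> collatz_steps(1780)
1780 is even -> collatz_steps(890)
890 is even -> collatz_steps(445)
445 is odd -> 3*445+1 = 1336 -> collatz_steps(1336)
1336 is even -> collatz_steps(668)
668 is even -> collatz_steps(334)
334 is even -> collatz_steps(167)
167 is odd -> 3*167+1 = 502 -> collatz_steps(502)
502 is even -> collatz_steps(251)
251 is odd -> 3*251+1 = 754 -> collatz_steps(754)
754 is even -> collatz_steps(377)
377 is odd -> 3*377+1 = 1132 -> collatz_steps(1132)
1132 is even -> collatz_steps(566)
566 is even -> collatz_steps(283)
283 is odd -> 3*283+1 = 850 -> collatz_steps(850)
850 is even -> collatz_steps(425)
425 is odd -> 3*425+1 = 1276 -> collatz_steps(1276)
1276 is even -> collatz_steps(638)
638 is even -> collatz_steps(319)
319 is odd -> 3*319+1 = 958 -> collatz_steps(958)
958 is even -> collatz_steps(479)
479 is odd -> 3*479+1 = 1438 -> collatz_steps(1438)
1438 is even -> collatz_steps(719)
719 is odd -> 3*719+1 = 2158 -> collatz_steps(2158)
2158 is even -> collatz_steps(1079)
1079 is odd -> 3*1079+1 = 3238 -> collatz_steps(3238)
3238 is even -> collatz_steps(1619)
1619 is odd -> 3*1619+1 = 4858 -> collatz_steps(4858)
4858 is even -> collatz_steps(2429)
2429 is odd -> 3*2429+1 = 7288 -> collatz_steps(7288)
7288 is even -> collatz_steps(3644)
3644 is even -> collatz_steps(1822)
1822 is even -> collatz_steps(911)
911 is odd -> 3*911+1 = 2734 -> collatz_steps(2734)
2734 is even -> collatz_steps(1367)
1367 is odd -> 3*1367+1 = 4102 -> collatz_steps(4102)
4102 is even -> collatz_steps(2051)
2051 is odd -> 3*2051+1 = 6154 -> collatz_steps(6154)
6154 is even -> collatz_steps(3077)
3077 is odd -> 3*3077+1 = 9232 -> collatz_steps(9232)
9232 is even -> collatz_steps(4616)
4616 is even -> collatz_steps(2308)
2308 is even -> collatz_steps(1154)
1154 is even -> collatz_steps(577)
577 is odd -> 3*577+1 = 1732 -> collatz_steps(1732)
1732 is even -> collatz_steps(866)
866 is even -> collatz_steps(433)
433 is odd -> 3*433+1 = 1300 -> collatz_steps(1300)
1300 is even -> collatz_steps(650)
650 is even -> collatz_steps(325)
325 is odd -> 3*325+1 = 976 -> collatz_steps(976)
976 is even -> collatz_steps(488)
488 is even -> collatz_steps(244)
244 is even -> collatz_steps(122)
122 is even -> collatz_steps(61)
61 is odd -> 3*61+1 = 184 -> collatz_steps(184)
184 is even -> collatz_steps(92)
92 is even -> collatz_steps(46)
46 is even -> collatz_steps(23)
23 is odd -> 3*23+1 = 70 -> collatz_steps(70)
70 is even -> collatz_steps(35)
35 is odd -> 3*35+1 = 106 -> collatz_steps(106)
106 is even -> collatz_steps(53)
53 is odd -> 3*53+1 = 160 -> collatz_steps(160)
160 is even -> collatz_steps(80)
80 is even -> collatz_steps(40)
40 is even -> collatz_steps(20)
20 is even -> collatz_steps(10)
10 is even -> collatz_steps(5)
5 is odd -> 3*5+1 = 16 -> collatz_steps(16)
16 is even -> collatz_steps(8)
8 is even -> collatz_steps(4)
4 is even -> collatz_steps(2)
2 is even -> collatz_steps(1)
Reached 1 after 112 steps
= 112


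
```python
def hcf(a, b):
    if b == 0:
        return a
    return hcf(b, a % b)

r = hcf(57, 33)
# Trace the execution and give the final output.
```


hcf(57, 33)
= hcf(33, 57 % 33) = hcf(33, 24)
= hcf(24, 33 % 24) = hcf(24, 9)
= hcf(9, 24 % 9) = hcf(9, 6)
= hcf(6, 9 % 6) = hcf(6, 3)
= hcf(3, 6 % 3) = hcf(3, 0)
b == 0, return a = 3


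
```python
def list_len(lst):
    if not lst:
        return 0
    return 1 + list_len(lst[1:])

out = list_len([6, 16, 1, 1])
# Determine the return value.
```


list_len([6, 16, 1, 1])
= 1 + list_len([16, 1, 1])
= 1 + 1 + list_len([1, 1])
= 1 + 1 + 1 + list_len([1])
= 1 + 1 + 1 + 1 + list_len([])
= 1 + 1 + 1 + 1 + 0
= 4


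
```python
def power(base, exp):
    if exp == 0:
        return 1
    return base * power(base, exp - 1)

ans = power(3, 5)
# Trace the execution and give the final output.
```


power(3, 5)
= 3 * power(3, 4)
= 3 * 3 * power(3, 3)
= 3 * 3 * 3 * power(3, 2)
= 3 * 3 * 3 * 3 * power(3, 1)
= 3 * 3 * 3 * 3 * 3 * power(3, 0)
= 3 * 3 * 3 * 3 * 3 * 1
= 243


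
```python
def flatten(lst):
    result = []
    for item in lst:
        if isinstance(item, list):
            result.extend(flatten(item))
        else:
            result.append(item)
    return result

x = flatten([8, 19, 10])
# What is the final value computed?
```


flatten([8, 19, 10])
Processing each element:
  8 is not a list -> append 8
  19 is not a list -> append 19
  10 is not a list -> append 10
= [8, 19, 10]


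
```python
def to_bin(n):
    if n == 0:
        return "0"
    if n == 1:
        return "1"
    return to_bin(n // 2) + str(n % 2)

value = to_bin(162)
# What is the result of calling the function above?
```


to_bin(162)
= to_bin(81) + "0"
= to_bin(40) + "1" + "0"
= to_bin(20) + "0" + "1" + "0"
= to_bin(10) + "0" + "0" + "1" + "0"
= to_bin(5) + "0" + "0" + "0" + "1" + "0"
= to_bin(2) + "1" + "0" + "0" + "0" + "1" + "0"
= to_bin(1) + "0" + "1" + "0" + "0" + "0" + "1" + "0"
= "1" + "0" + "1" + "0" + "0" + "0" + "1" + "0"
= "10100010"


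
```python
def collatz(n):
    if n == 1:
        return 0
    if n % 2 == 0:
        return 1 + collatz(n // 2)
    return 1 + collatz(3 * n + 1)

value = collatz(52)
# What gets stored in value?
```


collatz(52)
52 is even -> collatz(26)
26 is even -> collatz(13)
13 is odd -> 3*13+1 = 40 -> collatz(40)
40 is even -> collatz(20)
20 is even -> collatz(10)
10 is even -> collatz(5)
5 is odd -> 3*5+1 = 16 -> collatz(16)
16 is even -> collatz(8)
8 is even -> collatz(4)
4 is even -> collatz(2)
2 is even -> collatz(1)
Reached 1 after 11 steps
= 11


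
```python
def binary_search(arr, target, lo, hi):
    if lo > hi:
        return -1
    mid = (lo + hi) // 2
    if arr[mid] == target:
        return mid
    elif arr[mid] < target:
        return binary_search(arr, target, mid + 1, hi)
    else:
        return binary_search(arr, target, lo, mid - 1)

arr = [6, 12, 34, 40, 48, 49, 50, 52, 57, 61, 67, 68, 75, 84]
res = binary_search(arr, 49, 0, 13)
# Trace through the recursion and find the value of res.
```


binary_search(arr, 49, 0, 13)
lo=0, hi=13, mid=6, arr[mid]=50
50 > 49, search left half
lo=0, hi=5, mid=2, arr[mid]=34
34 < 49, search right half
lo=3, hi=5, mid=4, arr[mid]=48
48 < 49, search right half
lo=5, hi=5, mid=5, arr[mid]=49
arr[5] == 49, found at index 5
= 5


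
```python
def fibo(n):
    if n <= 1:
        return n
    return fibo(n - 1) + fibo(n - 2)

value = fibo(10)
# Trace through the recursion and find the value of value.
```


fibo(10)
= fibo(9) + fibo(8)
= (fibo(8) + fibo(7)) + fibo(8)
Computing bottom-up: fibo(0)=0, fibo(1)=1, fibo(2)=1, fibo(3)=2, fibo(4)=3, fibo(5)=5, fibo(6)=8, fibo(7)=13, fibo(8)=21, fibo(9)=34, fibo(10)=55
= 55


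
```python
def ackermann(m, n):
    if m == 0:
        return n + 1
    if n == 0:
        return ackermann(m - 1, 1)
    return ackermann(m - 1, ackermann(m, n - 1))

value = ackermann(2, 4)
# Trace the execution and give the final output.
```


ackermann(2, 4)
= ackermann(1, ackermann(2, 3))
First compute ackermann(2, 3) = 9
= ackermann(1, 9)
= 11


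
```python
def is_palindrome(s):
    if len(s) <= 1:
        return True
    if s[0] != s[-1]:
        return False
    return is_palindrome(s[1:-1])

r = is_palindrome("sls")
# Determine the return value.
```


is_palindrome("sls")
"sls": s[0]='s' == s[-1]='s' -> is_palindrome("l")
"l": len <= 1 -> True
= True


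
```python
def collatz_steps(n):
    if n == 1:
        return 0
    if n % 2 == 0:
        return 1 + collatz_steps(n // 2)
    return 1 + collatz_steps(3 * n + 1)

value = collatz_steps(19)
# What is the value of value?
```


collatz_steps(19)
19 is odd -> 3*19+1 = 58 -> collatz_steps(58)
58 is even -> collatz_steps(29)
29 is odd -> 3*29+1 = 88 -> collatz_steps(88)
88 is even -> collatz_steps(44)
44 is even -> collatz_steps(22)
22 is even -> collatz_steps(11)
11 is odd -> 3*11+1 = 34 -> collatz_steps(34)
34 is even -> collatz_steps(17)
17 is odd -> 3*17+1 = 52 -> collatz_steps(52)
52 is even -> collatz_steps(26)
26 is even -> collatz_steps(13)
13 is odd -> 3*13+1 = 40 -> collatz_steps(40)
40 is even -> collatz_steps(20)
20 is even -> collatz_steps(10)
10 is even -> collatz_steps(5)
5 is odd -> 3*5+1 = 16 -> collatz_steps(16)
16 is even -> collatz_steps(8)
8 is even -> collatz_steps(4)
4 is even -> collatz_steps(2)
2 is even -> collatz_steps(1)
Reached 1 after 20 steps
= 20


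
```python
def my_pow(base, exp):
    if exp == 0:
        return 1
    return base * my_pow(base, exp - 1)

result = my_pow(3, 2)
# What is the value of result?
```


my_pow(3, 2)
= 3 * my_pow(3, 1)
= 3 * 3 * my_pow(3, 0)
= 3 * 3 * 1
= 9


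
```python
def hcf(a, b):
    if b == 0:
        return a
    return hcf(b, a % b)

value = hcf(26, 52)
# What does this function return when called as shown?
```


hcf(26, 52)
= hcf(52, 26 % 52) = hcf(52, 26)
= hcf(26, 52 % 26) = hcf(26, 0)
b == 0, return a = 26


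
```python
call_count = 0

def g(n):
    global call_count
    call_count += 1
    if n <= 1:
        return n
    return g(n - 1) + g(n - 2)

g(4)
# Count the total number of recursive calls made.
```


g(4) calls g(3) and g(2); each non-base call branches into two more.
Let C(k) = total number of calls made by g(k), including the call to g(k) itself.
Base cases: C(0) = 1, C(1) = 1
Recurrence: C(k) = 1 + C(k-1) + C(k-2)
  C(2) = 1 + C(1) + C(0) = 1 + 1 + 1 = 3
  C(3) = 1 + C(2) + C(1) = 1 + 3 + 1 = 5
  C(4) = 1 + C(3) + C(2) = 1 + 5 + 3 = 9
Total calls = C(4) = 9


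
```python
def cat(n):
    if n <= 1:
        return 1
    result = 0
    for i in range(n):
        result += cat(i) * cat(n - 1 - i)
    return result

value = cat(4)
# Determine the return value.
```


cat(4)
= sum of cat(i) * cat(4-1-i) for i in 0..3
First compute sub-values bottom-up:
  cat(0) = 1, cat(1) = 1
  cat(2) = 1*1 + 1*1 = 2
  cat(3) = 1*2 + 1*1 + 2*1 = 5
Now cat(4):
  cat(0)*cat(3) = 1*5 = 5
  cat(1)*cat(2) = 1*2 = 2
  cat(2)*cat(1) = 2*1 = 2
  cat(3)*cat(0) = 5*1 = 5
= 5 + 2 + 2 + 5
= 14


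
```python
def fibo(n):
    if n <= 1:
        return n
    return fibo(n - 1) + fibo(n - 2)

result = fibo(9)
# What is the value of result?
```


fibo(9)
= fibo(8) + fibo(7)
= (fibo(7) + fibo(6)) + fibo(7)
Computing bottom-up: fibo(0)=0, fibo(1)=1, fibo(2)=1, fibo(3)=2, fibo(4)=3, fibo(5)=5, fibo(6)=8, fibo(7)=13, fibo(8)=21, fibo(9)=34
= 34


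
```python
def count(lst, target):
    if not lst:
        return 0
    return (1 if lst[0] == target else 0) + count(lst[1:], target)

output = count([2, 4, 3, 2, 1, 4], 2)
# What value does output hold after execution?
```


count([2, 4, 3, 2, 1, 4], 2)
lst[0]=2 == 2: 1 + count([4, 3, 2, 1, 4], 2)
lst[0]=4 != 2: 0 + count([3, 2, 1, 4], 2)
lst[0]=3 != 2: 0 + count([2, 1, 4], 2)
lst[0]=2 == 2: 1 + count([1, 4], 2)
lst[0]=1 != 2: 0 + count([4], 2)
lst[0]=4 != 2: 0 + count([], 2)
= 2


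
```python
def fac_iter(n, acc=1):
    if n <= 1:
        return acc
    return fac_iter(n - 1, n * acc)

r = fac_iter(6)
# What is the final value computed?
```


fac_iter(6, 1)
= fac_iter(5, 6 * 1) = fac_iter(5, 6)
= fac_iter(4, 5 * 6) = fac_iter(4, 30)
= fac_iter(3, 4 * 30) = fac_iter(3, 120)
= fac_iter(2, 3 * 120) = fac_iter(2, 360)
= fac_iter(1, 2 * 360) = fac_iter(1, 720)
n <= 1, return acc = 720


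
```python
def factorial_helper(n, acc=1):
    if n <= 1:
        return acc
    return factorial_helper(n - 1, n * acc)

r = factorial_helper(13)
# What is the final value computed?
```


factorial_helper(13, 1)
= factorial_helper(12, 13 * 1) = factorial_helper(12, 13)
= factorial_helper(11, 12 * 13) = factorial_helper(11, 156)
= factorial_helper(10, 11 * 156) = factorial_helper(10, 1716)
= factorial_helper(9, 10 * 1716) = factorial_helper(9, 17160)
= factorial_helper(8, 9 * 17160) = factorial_helper(8, 154440)
= factorial_helper(7, 8 * 154440) = factorial_helper(7, 1235520)
= factorial_helper(6, 7 * 1235520) = factorial_helper(6, 8648640)
= factorial_helper(5, 6 * 8648640) = factorial_helper(5, 51891840)
= factorial_helper(4, 5 * 51891840) = factorial_helper(4, 259459200)
= factorial_helper(3, 4 * 259459200) = factorial_helper(3, 1037836800)
= factorial_helper(2, 3 * 1037836800) = factorial_helper(2, 3113510400)
= factorial_helper(1, 2 * 3113510400) = factorial_helper(1, 6227020800)
n <= 1, return acc = 6227020800


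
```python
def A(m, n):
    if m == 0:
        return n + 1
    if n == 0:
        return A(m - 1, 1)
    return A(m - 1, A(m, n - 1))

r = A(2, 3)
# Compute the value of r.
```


A(2, 3)
= A(1, A(2, 2))
First compute A(2, 2) = 7
= A(1, 7)
= 9


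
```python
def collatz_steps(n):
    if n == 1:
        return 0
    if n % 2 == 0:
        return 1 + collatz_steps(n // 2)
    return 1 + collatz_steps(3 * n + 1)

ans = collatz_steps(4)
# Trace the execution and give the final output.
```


collatz_steps(4)
4 is even -> collatz_steps(2)
2 is even -> collatz_steps(1)
Reached 1 after 2 steps
= 2


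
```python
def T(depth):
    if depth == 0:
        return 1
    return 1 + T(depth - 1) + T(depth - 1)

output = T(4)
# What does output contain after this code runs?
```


T(4)
= 1 + T(3) + T(3)
= 1 + 2 * T(3)
T(k) = 2^(k+1) - 1
T(0) = 1
T(1) = 3
T(2) = 7
T(3) = 15
T(4) = 31
T(4) = 2^5 - 1 = 31


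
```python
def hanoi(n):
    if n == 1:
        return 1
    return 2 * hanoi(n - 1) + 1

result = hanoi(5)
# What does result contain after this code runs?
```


hanoi(5)
= 2 * hanoi(4) + 1
= 2 * (2 * hanoi(3) + 1) + 1
= 2 * (2 * (2 * hanoi(2) + 1) + 1) + 1
= 2 * (2 * (2 * (2 * hanoi(1) + 1) + 1) + 1) + 1
Now compute bottom-up:
hanoi(1) = 1
hanoi(2) = 2 * 1 + 1 = 3
hanoi(3) = 2 * 3 + 1 = 7
hanoi(4) = 2 * 7 + 1 = 15
hanoi(5) = 2 * 15 + 1 = 31
= 31


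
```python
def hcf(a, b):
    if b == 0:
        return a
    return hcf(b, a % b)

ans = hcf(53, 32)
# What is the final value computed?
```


hcf(53, 32)
= hcf(32, 53 % 32) = hcf(32, 21)
= hcf(21, 32 % 21) = hcf(21, 11)
= hcf(11, 21 % 11) = hcf(11, 10)
= hcf(10, 11 % 10) = hcf(10, 1)
= hcf(1, 10 % 1) = hcf(1, 0)
b == 0, return a = 1


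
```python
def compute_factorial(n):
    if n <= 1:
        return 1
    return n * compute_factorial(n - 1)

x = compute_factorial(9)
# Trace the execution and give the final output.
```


compute_factorial(9)
= 9 * compute_factorial(8)
= 9 * 8 * compute_factorial(7)
= 9 * 8 * 7 * compute_factorial(6)
= 9 * 8 * 7 * 6 * compute_factorial(5)
= 9 * 8 * 7 * 6 * 5 * compute_factorial(4)
= 9 * 8 * 7 * 6 * 5 * 4 * compute_factorial(3)
= 9 * 8 * 7 * 6 * 5 * 4 * 3 * compute_factorial(2)
= 9 * 8 * 7 * 6 * 5 * 4 * 3 * 2 * compute_factorial(1)
= 9 * 8 * 7 * 6 * 5 * 4 * 3 * 2 * 1
= 362880


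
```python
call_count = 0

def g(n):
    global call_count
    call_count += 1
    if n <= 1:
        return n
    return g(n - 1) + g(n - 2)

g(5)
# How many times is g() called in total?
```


g(5) calls g(4) and g(3); each non-base call branches into two more.
Let C(k) = total number of calls made by g(k), including the call to g(k) itself.
Base cases: C(0) = 1, C(1) = 1
Recurrence: C(k) = 1 + C(k-1) + C(k-2)
  C(2) = 1 + C(1) + C(0) = 1 + 1 + 1 = 3
  C(3) = 1 + C(2) + C(1) = 1 + 3 + 1 = 5
  C(4) = 1 + C(3) + C(2) = 1 + 5 + 3 = 9
  C(5) = 1 + C(4) + C(3) = 1 + 9 + 5 = 15
Total calls = C(5) = 15


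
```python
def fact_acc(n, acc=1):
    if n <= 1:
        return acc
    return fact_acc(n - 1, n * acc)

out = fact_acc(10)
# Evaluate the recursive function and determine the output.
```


fact_acc(10, 1)
= fact_acc(9, 10 * 1) = fact_acc(9, 10)
= fact_acc(8, 9 * 10) = fact_acc(8, 90)
= fact_acc(7, 8 * 90) = fact_acc(7, 720)
= fact_acc(6, 7 * 720) = fact_acc(6, 5040)
= fact_acc(5, 6 * 5040) = fact_acc(5, 30240)
= fact_acc(4, 5 * 30240) = fact_acc(4, 151200)
= fact_acc(3, 4 * 151200) = fact_acc(3, 604800)
= fact_acc(2, 3 * 604800) = fact_acc(2, 1814400)
= fact_acc(1, 2 * 1814400) = fact_acc(1, 3628800)
n <= 1, return acc = 3628800


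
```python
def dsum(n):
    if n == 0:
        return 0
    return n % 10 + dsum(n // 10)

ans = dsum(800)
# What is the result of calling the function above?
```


dsum(800)
= 0 + dsum(80)
= 0 + 0 + dsum(8)
= 0 + 0 + 8 + dsum(0)
= 0 + 0 + 8 + 0
= 8


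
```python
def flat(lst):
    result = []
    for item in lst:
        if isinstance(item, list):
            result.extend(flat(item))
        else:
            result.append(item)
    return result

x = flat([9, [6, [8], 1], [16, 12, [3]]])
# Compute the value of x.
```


flat([9, [6, [8], 1], [16, 12, [3]]])
Processing each element:
  9 is not a list -> append 9
  [6, [8], 1] is a list -> flat recursively -> [6, 8, 1]
  [16, 12, [3]] is a list -> flat recursively -> [16, 12, 3]
= [9, 6, 8, 1, 16, 12, 3]


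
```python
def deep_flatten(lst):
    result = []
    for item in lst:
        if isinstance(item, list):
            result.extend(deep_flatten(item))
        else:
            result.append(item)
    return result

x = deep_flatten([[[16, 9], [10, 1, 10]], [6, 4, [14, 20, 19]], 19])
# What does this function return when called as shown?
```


deep_flatten([[[16, 9], [10, 1, 10]], [6, 4, [14, 20, 19]], 19])
Processing each element:
  [[16, 9], [10, 1, 10]] is a list -> deep_flatten recursively -> [16, 9, 10, 1, 10]
  [6, 4, [14, 20, 19]] is a list -> deep_flatten recursively -> [6, 4, 14, 20, 19]
  19 is not a list -> append 19
= [16, 9, 10, 1, 10, 6, 4, 14, 20, 19, 19]


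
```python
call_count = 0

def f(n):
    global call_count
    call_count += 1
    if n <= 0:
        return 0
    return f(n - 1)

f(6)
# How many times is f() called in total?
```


f(6) calls f(5) calls ... calls f(0)
Total calls: 6 + 1 (for base case) = 7


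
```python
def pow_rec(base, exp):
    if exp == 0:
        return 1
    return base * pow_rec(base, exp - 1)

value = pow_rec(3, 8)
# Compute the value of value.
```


pow_rec(3, 8)
= 3 * pow_rec(3, 7)
= 3 * 3 * pow_rec(3, 6)
= 3 * 3 * 3 * pow_rec(3, 5)
= 3 * 3 * 3 * 3 * pow_rec(3, 4)
= 3 * 3 * 3 * 3 * 3 * pow_rec(3, 3)
= 3 * 3 * 3 * 3 * 3 * 3 * pow_rec(3, 2)
= 3 * 3 * 3 * 3 * 3 * 3 * 3 * pow_rec(3, 1)
= 3 * 3 * 3 * 3 * 3 * 3 * 3 * 3 * pow_rec(3, 0)
= 3 * 3 * 3 * 3 * 3 * 3 * 3 * 3 * 1
= 6561


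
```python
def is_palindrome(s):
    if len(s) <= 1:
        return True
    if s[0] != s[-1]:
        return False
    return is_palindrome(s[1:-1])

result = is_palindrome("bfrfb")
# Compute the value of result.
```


is_palindrome("bfrfb")
"bfrfb": s[0]='b' == s[-1]='b' -> is_palindrome("frf")
"frf": s[0]='f' == s[-1]='f' -> is_palindrome("r")
"r": len <= 1 -> True
= True


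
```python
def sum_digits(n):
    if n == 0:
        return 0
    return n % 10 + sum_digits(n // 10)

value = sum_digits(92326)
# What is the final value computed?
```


sum_digits(92326)
= 6 + sum_digits(9232)
= 6 + 2 + sum_digits(923)
= 6 + 2 + 3 + sum_digits(92)
= 6 + 2 + 3 + 2 + sum_digits(9)
= 6 + 2 + 3 + 2 + 9 + sum_digits(0)
= 6 + 2 + 3 + 2 + 9 + 0
= 22


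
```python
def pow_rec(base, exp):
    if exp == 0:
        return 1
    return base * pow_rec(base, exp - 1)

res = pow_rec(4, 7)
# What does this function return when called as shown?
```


pow_rec(4, 7)
= 4 * pow_rec(4, 6)
= 4 * 4 * pow_rec(4, 5)
= 4 * 4 * 4 * pow_rec(4, 4)
= 4 * 4 * 4 * 4 * pow_rec(4, 3)
= 4 * 4 * 4 * 4 * 4 * pow_rec(4, 2)
= 4 * 4 * 4 * 4 * 4 * 4 * pow_rec(4, 1)
= 4 * 4 * 4 * 4 * 4 * 4 * 4 * pow_rec(4, 0)
= 4 * 4 * 4 * 4 * 4 * 4 * 4 * 1
= 16384


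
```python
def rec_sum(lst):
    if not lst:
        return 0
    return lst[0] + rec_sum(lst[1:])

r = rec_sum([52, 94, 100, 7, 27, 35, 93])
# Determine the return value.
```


rec_sum([52, 94, 100, 7, 27, 35, 93])
= 52 + rec_sum([94, 100, 7, 27, 35, 93])
= 52 + 94 + rec_sum([100, 7, 27, 35, 93])
= 52 + 94 + 100 + rec_sum([7, 27, 35, 93])
= 52 + 94 + 100 + 7 + rec_sum([27, 35, 93])
= 52 + 94 + 100 + 7 + 27 + rec_sum([35, 93])
= 52 + 94 + 100 + 7 + 27 + 35 + rec_sum([93])
= 52 + 94 + 100 + 7 + 27 + 35 + 93 + rec_sum([])
= 52 + 94 + 100 + 7 + 27 + 35 + 93 + 0
= 408


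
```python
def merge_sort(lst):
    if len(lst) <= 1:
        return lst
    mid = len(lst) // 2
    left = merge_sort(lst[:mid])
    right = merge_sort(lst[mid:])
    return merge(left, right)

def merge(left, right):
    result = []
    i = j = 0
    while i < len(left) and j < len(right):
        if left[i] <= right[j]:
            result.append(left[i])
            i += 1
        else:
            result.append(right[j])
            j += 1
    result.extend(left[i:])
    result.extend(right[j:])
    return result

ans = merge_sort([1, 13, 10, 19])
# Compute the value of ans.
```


merge_sort([1, 13, 10, 19])
Split into [1, 13] and [10, 19]
Left sorted: [1, 13]
Right sorted: [10, 19]
Merge [1, 13] and [10, 19]
= [1, 10, 13, 19]


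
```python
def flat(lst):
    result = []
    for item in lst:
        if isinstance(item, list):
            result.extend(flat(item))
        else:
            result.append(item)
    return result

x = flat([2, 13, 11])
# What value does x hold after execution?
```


flat([2, 13, 11])
Processing each element:
  2 is not a list -> append 2
  13 is not a list -> append 13
  11 is not a list -> append 11
= [2, 13, 11]


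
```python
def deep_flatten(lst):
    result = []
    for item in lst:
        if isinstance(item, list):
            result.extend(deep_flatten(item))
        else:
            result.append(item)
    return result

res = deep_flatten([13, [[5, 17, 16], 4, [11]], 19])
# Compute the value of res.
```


deep_flatten([13, [[5, 17, 16], 4, [11]], 19])
Processing each element:
  13 is not a list -> append 13
  [[5, 17, 16], 4, [11]] is a list -> deep_flatten recursively -> [5, 17, 16, 4, 11]
  19 is not a list -> append 19
= [13, 5, 17, 16, 4, 11, 19]
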